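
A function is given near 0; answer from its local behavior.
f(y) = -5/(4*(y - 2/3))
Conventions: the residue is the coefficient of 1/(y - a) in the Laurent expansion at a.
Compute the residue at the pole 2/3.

The residue is -5/4.

At the order-1 pole 2/3 set g(y) = (y - (2/3))*f(y) = -5/4.
Simple pole: residue = g(a) at a = 2/3, which is -5/4.


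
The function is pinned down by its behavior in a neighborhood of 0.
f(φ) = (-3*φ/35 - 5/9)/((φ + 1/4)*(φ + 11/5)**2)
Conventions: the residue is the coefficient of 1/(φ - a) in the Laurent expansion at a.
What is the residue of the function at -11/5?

The residue is 13460/95823.

At the order-2 pole -11/5 set g(φ) = (φ - (-11/5))^2*f(φ) = (-3*φ/35 - 5/9)/(φ + 1/4).
Order-2 pole: residue = g'(a); g'(-11/5) = 13460/95823, so the residue is 13460/95823.


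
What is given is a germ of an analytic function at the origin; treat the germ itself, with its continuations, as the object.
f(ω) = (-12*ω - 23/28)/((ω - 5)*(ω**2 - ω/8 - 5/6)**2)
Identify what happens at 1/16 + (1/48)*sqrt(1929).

The point is a pole of order 2.

The denominator factor ω**2 - ω/8 - 5/6 vanishes at 1/16 + (1/48)*sqrt(1929) and appears to the power 2; the numerator there equals -11/7 - (1/4)*sqrt(1929), nonzero, and no other factor vanishes.
Hence a pole whose order is the multiplicity, 2.


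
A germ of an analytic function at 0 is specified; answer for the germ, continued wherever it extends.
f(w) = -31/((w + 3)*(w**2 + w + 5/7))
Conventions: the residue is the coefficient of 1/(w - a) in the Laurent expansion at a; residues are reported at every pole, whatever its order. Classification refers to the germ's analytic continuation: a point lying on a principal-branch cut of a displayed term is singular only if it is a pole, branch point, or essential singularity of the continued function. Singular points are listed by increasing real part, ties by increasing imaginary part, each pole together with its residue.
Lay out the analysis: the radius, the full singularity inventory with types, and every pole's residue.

Radius of convergence at 0: (1/7)*sqrt(35).
At -3: a pole of order 1; residue -217/47.
At (-1/2) - ((1/14)*sqrt(91))*i: a pole of order 1; residue (217/94) - ((1085/1222)*sqrt(91))*i.
At (-1/2) + ((1/14)*sqrt(91))*i: a pole of order 1; residue (217/94) + ((1085/1222)*sqrt(91))*i.

Denominator factor (w + 3): pole of order 1 at -3, modulus 3.
Denominator factor (w**2 + w + 5/7): discriminant -13/7, complex-conjugate roots (-1/2) + ((1/14)*sqrt(91))*i and (-1/2) - ((1/14)*sqrt(91))*i; poles of order 1, moduli (1/7)*sqrt(35) and (1/7)*sqrt(35).
The radius of convergence is the smallest modulus among the singular points: (1/7)*sqrt(35).
At the order-1 pole -3 set g(w) = (w - (-3))*f(w) = -31/(w**2 + w + 5/7).
Simple pole: residue = g(a) at a = -3, which is -217/47.
The factor w**2 + w + 5/7 splits as (w - a)(w - a') with a = (-1/2) - ((1/14)*sqrt(91))*i, a' = (-1/2) + ((1/14)*sqrt(91))*i. At the order-1 pole a set g(w) = (w - a)*f(w) = [-31/(w + 3)] / (w - a').
Simple pole: residue = g(a) at a = (-1/2) - ((1/14)*sqrt(91))*i, which is (217/94) - ((1085/1222)*sqrt(91))*i.
The factor w**2 + w + 5/7 splits as (w - a)(w - a') with a = (-1/2) + ((1/14)*sqrt(91))*i, a' = (-1/2) - ((1/14)*sqrt(91))*i. At the order-1 pole a set g(w) = (w - a)*f(w) = [-31/(w + 3)] / (w - a').
Simple pole: residue = g(a) at a = (-1/2) + ((1/14)*sqrt(91))*i, which is (217/94) + ((1085/1222)*sqrt(91))*i.
List the singular points by increasing real part (a conjugate pair: the negative imaginary part first).


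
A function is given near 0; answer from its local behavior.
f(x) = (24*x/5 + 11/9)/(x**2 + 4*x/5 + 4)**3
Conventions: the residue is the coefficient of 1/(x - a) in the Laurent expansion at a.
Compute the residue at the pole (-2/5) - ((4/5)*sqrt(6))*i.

The residue is -((19625/10616832)*sqrt(6))*i.

The factor x**2 + 4*x/5 + 4 splits as (x - a)(x - a') with a = (-2/5) - ((4/5)*sqrt(6))*i, a' = (-2/5) + ((4/5)*sqrt(6))*i. At the order-3 pole a set g(x) = (x - a)^3*f(x) = [24*x/5 + 11/9] / (x - a')^3.
Order-3 pole: residue = g''(a)/2; g''((-2/5) - ((4/5)*sqrt(6))*i) = -((19625/5308416)*sqrt(6))*i, so the residue is -((19625/10616832)*sqrt(6))*i.


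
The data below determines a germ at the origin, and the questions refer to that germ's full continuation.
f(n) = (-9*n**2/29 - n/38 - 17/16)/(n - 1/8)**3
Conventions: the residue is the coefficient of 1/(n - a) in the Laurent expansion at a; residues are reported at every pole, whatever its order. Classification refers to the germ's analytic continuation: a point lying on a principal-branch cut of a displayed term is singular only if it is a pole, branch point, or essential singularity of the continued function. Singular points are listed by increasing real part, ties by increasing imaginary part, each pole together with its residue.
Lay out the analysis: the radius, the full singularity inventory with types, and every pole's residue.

Radius of convergence at 0: 1/8.
At 1/8: a pole of order 3; residue -9/29.

Denominator factor (n - 1/8)^3: pole of order 3 at 1/8, modulus 1/8.
The radius of convergence is the smallest modulus among the singular points: 1/8.
At the order-3 pole 1/8 set g(n) = (n - (1/8))^3*f(n) = -9*n**2/29 - n/38 - 17/16.
Order-3 pole: residue = g''(a)/2; g''(1/8) = -18/29, so the residue is -9/29.


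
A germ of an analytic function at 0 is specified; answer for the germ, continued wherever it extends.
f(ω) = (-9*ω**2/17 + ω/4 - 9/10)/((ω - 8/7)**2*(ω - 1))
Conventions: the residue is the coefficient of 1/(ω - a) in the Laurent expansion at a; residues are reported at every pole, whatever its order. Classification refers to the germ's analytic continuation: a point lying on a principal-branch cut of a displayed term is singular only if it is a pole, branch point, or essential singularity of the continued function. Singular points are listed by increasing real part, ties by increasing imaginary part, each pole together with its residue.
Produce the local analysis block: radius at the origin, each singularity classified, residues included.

Denominator factor (ω - 8/7)^2: pole of order 2 at 8/7, modulus 8/7.
Denominator factor (ω - 1): pole of order 1 at 1, modulus 1.
The radius of convergence is the smallest modulus among the singular points: 1.
At the order-1 pole 1 set g(ω) = (ω - (1))*f(ω) = (-9*ω**2/17 + ω/4 - 9/10)/(ω - 8/7)**2.
Simple pole: residue = g(a) at a = 1, which is -19649/340.
At the order-2 pole 8/7 set g(ω) = (ω - (8/7))^2*f(ω) = (-9*ω**2/17 + ω/4 - 9/10)/(ω - 1).
Order-2 pole: residue = g'(a); g'(8/7) = 19469/340, so the residue is 19469/340.
List the singular points by increasing real part (a conjugate pair: the negative imaginary part first).

Radius of convergence at 0: 1.
At 1: a pole of order 1; residue -19649/340.
At 8/7: a pole of order 2; residue 19469/340.


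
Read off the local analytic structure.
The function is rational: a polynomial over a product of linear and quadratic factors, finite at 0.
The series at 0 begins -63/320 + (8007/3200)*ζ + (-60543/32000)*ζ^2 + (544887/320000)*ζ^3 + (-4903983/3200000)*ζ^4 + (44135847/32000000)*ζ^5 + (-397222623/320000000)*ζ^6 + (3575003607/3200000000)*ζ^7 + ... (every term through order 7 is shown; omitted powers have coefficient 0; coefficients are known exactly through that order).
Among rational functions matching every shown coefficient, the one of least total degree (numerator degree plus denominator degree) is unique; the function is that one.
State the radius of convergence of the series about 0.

The radius of convergence is 10/9.

No rational of total degree below 3 reproduces all 8 coefficients; solving the [2/1] Pade equations on them gives f(ζ) = (2*ζ**2/5 + 31*ζ/12 - 7/32)/(ζ + 10/9), whose expansion matches every shown term.
Denominator factor (ζ + 10/9): pole of order 1 at -10/9, modulus 10/9.
The radius of convergence is the smallest modulus among the singular points: 10/9.


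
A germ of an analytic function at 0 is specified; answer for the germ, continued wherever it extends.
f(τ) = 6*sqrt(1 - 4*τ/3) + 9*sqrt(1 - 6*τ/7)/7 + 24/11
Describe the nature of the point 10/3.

The point is a regular point.

There is no denominator, hence no pole anywhere.
Branch term sqrt(1 - τ/(3/4)): argument at 10/3 is -31/9, nonzero, so 10/3 is not its branch point (a point on a principal cut is still regular for the continued germ).
Branch term sqrt(1 - τ/(7/6)): argument at 10/3 is -13/7, nonzero, so 10/3 is not its branch point (a point on a principal cut is still regular for the continued germ).
So the germ continues analytically to 10/3.


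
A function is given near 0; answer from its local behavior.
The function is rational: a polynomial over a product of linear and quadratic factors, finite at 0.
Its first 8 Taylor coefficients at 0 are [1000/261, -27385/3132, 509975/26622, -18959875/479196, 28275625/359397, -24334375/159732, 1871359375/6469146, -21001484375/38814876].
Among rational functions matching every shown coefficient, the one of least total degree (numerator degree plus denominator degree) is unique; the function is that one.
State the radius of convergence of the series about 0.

No rational of total degree below 4 reproduces all 8 coefficients; solving the [2/2] Pade equations on them gives f(y) = (4*y**2/17 + 29*y/20 + 40/29)/(y + 3/5)**2, whose expansion matches every shown term.
Denominator factor (y + 3/5)^2: pole of order 2 at -3/5, modulus 3/5.
The radius of convergence is the smallest modulus among the singular points: 3/5.

The radius of convergence is 3/5.


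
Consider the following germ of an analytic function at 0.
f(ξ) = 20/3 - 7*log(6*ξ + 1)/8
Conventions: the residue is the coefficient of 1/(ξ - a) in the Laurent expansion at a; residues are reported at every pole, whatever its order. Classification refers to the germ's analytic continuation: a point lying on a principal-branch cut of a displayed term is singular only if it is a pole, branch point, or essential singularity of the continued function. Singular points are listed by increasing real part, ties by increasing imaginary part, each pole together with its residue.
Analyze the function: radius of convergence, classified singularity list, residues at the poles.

Branch term (-7/8)*log(1 - ξ/(-1/6)): its argument vanishes at ξ = -1/6, a logarithmic branch point, modulus 1/6.
The radius of convergence is the smallest modulus among the singular points: 1/6.

Radius of convergence at 0: 1/6.
At -1/6: a logarithmic branch point.


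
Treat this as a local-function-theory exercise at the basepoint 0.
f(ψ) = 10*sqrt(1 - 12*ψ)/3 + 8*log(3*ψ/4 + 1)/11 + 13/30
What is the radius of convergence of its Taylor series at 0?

The radius of convergence is 1/12.

Branch term (8/11)*log(1 - ψ/(-4/3)): its argument vanishes at ψ = -4/3, a logarithmic branch point, modulus 4/3.
Branch term (10/3)*sqrt(1 - ψ/(1/12)): its argument vanishes at ψ = 1/12, a square-root branch point, modulus 1/12.
The radius of convergence is the smallest modulus among the singular points: 1/12.


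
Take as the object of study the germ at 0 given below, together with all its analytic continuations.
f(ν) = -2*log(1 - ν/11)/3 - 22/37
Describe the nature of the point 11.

The point is a logarithmic branch point.

The term (-2/3)*log(1 - ν/(11)) has argument 1 - 11/(11) = 0 at 11: a logarithmic (infinitely-sheeted) branch point; the remaining terms are analytic or single-valued there.


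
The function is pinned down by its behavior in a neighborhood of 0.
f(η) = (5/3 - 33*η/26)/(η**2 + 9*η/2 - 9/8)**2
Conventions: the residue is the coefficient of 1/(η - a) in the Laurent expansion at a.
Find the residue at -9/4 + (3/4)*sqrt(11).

The residue is -(2822/127413)*sqrt(11).

The factor η**2 + 9*η/2 - 9/8 splits as (η - a)(η - a') with a = -9/4 + (3/4)*sqrt(11), a' = -9/4 - (3/4)*sqrt(11). At the order-2 pole a set g(η) = (η - a)^2*f(η) = [5/3 - 33*η/26] / (η - a')^2.
Order-2 pole: residue = g'(a); g'(-9/4 + (3/4)*sqrt(11)) = -(2822/127413)*sqrt(11), so the residue is -(2822/127413)*sqrt(11).


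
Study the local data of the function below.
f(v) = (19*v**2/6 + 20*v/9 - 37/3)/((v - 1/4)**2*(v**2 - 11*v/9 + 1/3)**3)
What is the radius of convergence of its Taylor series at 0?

Denominator factor (v - 1/4)^2: pole of order 2 at 1/4, modulus 1/4.
Denominator factor (v**2 - 11*v/9 + 1/3)^3: discriminant 13/81, real irrational roots 11/18 + (1/18)*sqrt(13) and 11/18 - (1/18)*sqrt(13); poles of order 3, moduli 11/18 + (1/18)*sqrt(13) and 11/18 - (1/18)*sqrt(13).
The radius of convergence is the smallest modulus among the singular points: 1/4.

The radius of convergence is 1/4.


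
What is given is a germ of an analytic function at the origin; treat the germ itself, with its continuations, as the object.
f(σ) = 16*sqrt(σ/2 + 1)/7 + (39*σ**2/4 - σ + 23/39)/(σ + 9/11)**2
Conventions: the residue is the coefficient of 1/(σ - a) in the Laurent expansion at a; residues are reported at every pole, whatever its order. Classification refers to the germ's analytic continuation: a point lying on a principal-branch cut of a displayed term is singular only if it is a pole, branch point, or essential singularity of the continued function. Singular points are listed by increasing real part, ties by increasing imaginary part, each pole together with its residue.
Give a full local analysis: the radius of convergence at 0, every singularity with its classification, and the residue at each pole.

Denominator factor (σ + 9/11)^2: pole of order 2 at -9/11, modulus 9/11.
Branch term (16/7)*sqrt(1 - σ/(-2)): its argument vanishes at σ = -2, a square-root branch point, modulus 2.
The radius of convergence is the smallest modulus among the singular points: 9/11.
The branch term is analytic at -9/11 and contributes nothing to the residue; only the rational part matters.
At the order-2 pole -9/11 set g(σ) = (σ - (-9/11))^2*(rational part) = 39*σ**2/4 - σ + 23/39.
Order-2 pole: residue = g'(a); g'(-9/11) = -373/22, so the residue is -373/22.
List the singular points by increasing real part (a conjugate pair: the negative imaginary part first).

Radius of convergence at 0: 9/11.
At -2: an algebraic (square-root) branch point.
At -9/11: a pole of order 2; residue -373/22.


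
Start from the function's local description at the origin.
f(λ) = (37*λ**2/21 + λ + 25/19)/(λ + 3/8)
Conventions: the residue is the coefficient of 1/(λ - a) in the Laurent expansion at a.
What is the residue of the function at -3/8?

At the order-1 pole -3/8 set g(λ) = (λ - (-3/8))*f(λ) = 37*λ**2/21 + λ + 25/19.
Simple pole: residue = g(a) at a = -3/8, which is 10117/8512.

The residue is 10117/8512.


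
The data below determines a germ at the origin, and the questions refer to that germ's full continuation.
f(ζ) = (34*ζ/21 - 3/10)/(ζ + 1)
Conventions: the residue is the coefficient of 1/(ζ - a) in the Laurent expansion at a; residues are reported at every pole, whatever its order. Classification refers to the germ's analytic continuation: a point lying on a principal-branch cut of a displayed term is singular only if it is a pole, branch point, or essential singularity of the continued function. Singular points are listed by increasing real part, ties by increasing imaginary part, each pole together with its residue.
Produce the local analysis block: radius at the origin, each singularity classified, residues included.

Denominator factor (ζ + 1): pole of order 1 at -1, modulus 1.
The radius of convergence is the smallest modulus among the singular points: 1.
At the order-1 pole -1 set g(ζ) = (ζ - (-1))*f(ζ) = 34*ζ/21 - 3/10.
Simple pole: residue = g(a) at a = -1, which is -403/210.

Radius of convergence at 0: 1.
At -1: a pole of order 1; residue -403/210.


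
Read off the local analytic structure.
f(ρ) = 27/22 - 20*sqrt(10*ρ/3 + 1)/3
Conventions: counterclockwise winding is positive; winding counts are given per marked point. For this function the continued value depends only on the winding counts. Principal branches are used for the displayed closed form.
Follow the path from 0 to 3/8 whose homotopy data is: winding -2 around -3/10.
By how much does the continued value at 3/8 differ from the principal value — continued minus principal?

Continued minus principal equals 0.

The rational part is single-valued and drops out of the difference; each branch term changes only by its own monodromy.
(-20/3)*sqrt(1 - ρ/(-3/10)): winding -2 is even, the square root returns to the same sheet, contribution 0.
Summing the contributions at ρ = 3/8 gives 0.


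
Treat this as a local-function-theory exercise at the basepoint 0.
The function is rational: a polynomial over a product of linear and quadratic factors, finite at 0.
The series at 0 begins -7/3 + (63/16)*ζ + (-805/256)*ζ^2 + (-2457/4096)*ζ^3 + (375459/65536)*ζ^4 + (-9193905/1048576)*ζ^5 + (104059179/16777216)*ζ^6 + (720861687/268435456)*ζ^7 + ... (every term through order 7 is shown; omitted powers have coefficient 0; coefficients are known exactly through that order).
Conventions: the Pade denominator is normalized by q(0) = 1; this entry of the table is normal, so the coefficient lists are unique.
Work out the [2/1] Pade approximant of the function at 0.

The Pade approximant has numerator coefficients [-7/3, 504/115, -448/115]; denominator coefficients [1, -351/1840].

Taylor coefficients needed (read off): a_0 = -7/3, a_1 = 63/16, a_2 = -805/256, a_3 = -2457/4096.
Write the denominator as Q(ζ) = 1 + q1*ζ. Requiring Q*f - P = O(ζ^4) with deg P <= 2 kills the coefficients of ζ^3..ζ^3 in Q*f:
  ζ^3: a_3 + q1*a_2 = 0, i.e. -2457/4096 + (-805/256)*q1 = 0.
Solving this linear system: q1 = -351/1840.
The numerator is Q*f truncated at degree 2: P0 = a_0 = -7/3; P1 = a_1 + q1*a_0 = 504/115; P2 = a_2 + q1*a_1 = -448/115.


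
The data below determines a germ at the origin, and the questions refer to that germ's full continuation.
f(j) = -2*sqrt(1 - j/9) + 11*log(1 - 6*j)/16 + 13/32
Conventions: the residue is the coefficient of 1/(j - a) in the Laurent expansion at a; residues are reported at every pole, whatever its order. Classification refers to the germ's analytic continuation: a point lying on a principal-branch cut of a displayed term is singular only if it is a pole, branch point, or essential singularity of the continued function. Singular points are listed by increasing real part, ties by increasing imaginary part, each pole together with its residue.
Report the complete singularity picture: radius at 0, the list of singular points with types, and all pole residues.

Radius of convergence at 0: 1/6.
At 1/6: a logarithmic branch point.
At 9: an algebraic (square-root) branch point.

Branch term (11/16)*log(1 - j/(1/6)): its argument vanishes at j = 1/6, a logarithmic branch point, modulus 1/6.
Branch term (-2)*sqrt(1 - j/(9)): its argument vanishes at j = 9, a square-root branch point, modulus 9.
The radius of convergence is the smallest modulus among the singular points: 1/6.
List the singular points by increasing real part (a conjugate pair: the negative imaginary part first).


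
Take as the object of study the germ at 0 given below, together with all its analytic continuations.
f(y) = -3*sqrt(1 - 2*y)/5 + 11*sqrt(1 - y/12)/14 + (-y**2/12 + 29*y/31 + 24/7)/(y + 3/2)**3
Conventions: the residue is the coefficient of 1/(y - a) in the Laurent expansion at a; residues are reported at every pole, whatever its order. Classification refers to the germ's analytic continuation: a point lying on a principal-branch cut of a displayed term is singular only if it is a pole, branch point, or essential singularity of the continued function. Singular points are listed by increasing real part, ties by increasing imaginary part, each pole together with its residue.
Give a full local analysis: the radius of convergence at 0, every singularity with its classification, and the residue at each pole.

Denominator factor (y + 3/2)^3: pole of order 3 at -3/2, modulus 3/2.
Branch term (11/14)*sqrt(1 - y/(12)): its argument vanishes at y = 12, a square-root branch point, modulus 12.
Branch term (-3/5)*sqrt(1 - y/(1/2)): its argument vanishes at y = 1/2, a square-root branch point, modulus 1/2.
The radius of convergence is the smallest modulus among the singular points: 1/2.
The branch terms are analytic at -3/2 and contribute nothing to the residue; only the rational part matters.
At the order-3 pole -3/2 set g(y) = (y - (-3/2))^3*(rational part) = -y**2/12 + 29*y/31 + 24/7.
Order-3 pole: residue = g''(a)/2; g''(-3/2) = -1/6, so the residue is -1/12.
List the singular points by increasing real part (a conjugate pair: the negative imaginary part first).

Radius of convergence at 0: 1/2.
At -3/2: a pole of order 3; residue -1/12.
At 1/2: an algebraic (square-root) branch point.
At 12: an algebraic (square-root) branch point.


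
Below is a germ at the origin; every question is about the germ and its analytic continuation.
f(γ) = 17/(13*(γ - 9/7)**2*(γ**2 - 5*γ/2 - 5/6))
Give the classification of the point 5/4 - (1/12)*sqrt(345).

The denominator factor γ**2 - 5*γ/2 - 5/6 vanishes at 5/4 - (1/12)*sqrt(345) and appears to the power 1; the numerator there equals 17/13, nonzero, and no other factor vanishes.
Hence a pole whose order is the multiplicity, 1.

The point is a pole of order 1.


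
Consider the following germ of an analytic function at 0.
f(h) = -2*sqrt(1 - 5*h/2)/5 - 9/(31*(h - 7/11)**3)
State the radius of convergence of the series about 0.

The radius of convergence is 2/5.

Denominator factor (h - 7/11)^3: pole of order 3 at 7/11, modulus 7/11.
Branch term (-2/5)*sqrt(1 - h/(2/5)): its argument vanishes at h = 2/5, a square-root branch point, modulus 2/5.
The radius of convergence is the smallest modulus among the singular points: 2/5.


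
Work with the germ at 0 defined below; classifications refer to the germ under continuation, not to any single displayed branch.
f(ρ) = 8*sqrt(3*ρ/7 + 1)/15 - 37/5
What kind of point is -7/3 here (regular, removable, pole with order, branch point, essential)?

The point is an algebraic (square-root) branch point.

The term (8/15)*sqrt(1 - ρ/(-7/3)) has argument 1 - -7/3/(-7/3) = 0 at -7/3: a square-root (algebraic, two-sheeted) branch point; the remaining terms are analytic or single-valued there.


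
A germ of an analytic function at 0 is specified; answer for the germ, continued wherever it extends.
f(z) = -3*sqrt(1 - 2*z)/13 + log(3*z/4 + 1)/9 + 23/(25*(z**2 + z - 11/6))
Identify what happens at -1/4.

The point is a regular point.

Denominator factors: z**2 + z - 11/6 = -97/48 at z = -1/4 — none vanishes.
Branch term log(1 - z/(-4/3)): argument at -1/4 is 13/16, nonzero, so -1/4 is not its branch point (a point on a principal cut is still regular for the continued germ).
Branch term sqrt(1 - z/(1/2)): argument at -1/4 is 3/2, nonzero, so -1/4 is not its branch point (a point on a principal cut is still regular for the continued germ).
So the germ continues analytically to -1/4.


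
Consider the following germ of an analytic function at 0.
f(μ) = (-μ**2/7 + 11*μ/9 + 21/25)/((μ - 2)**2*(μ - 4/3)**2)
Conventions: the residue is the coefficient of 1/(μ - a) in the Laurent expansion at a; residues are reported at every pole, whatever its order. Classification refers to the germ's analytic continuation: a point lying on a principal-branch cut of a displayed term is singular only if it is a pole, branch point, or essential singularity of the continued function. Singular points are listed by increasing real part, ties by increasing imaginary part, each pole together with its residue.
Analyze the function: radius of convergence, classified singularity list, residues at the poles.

Radius of convergence at 0: 4/3.
At 4/3: a pole of order 2; residue 5897/350.
At 2: a pole of order 2; residue -5897/350.

Denominator factor (μ - 2)^2: pole of order 2 at 2, modulus 2.
Denominator factor (μ - 4/3)^2: pole of order 2 at 4/3, modulus 4/3.
The radius of convergence is the smallest modulus among the singular points: 4/3.
At the order-2 pole 4/3 set g(μ) = (μ - (4/3))^2*f(μ) = (-μ**2/7 + 11*μ/9 + 21/25)/(μ - 2)**2.
Order-2 pole: residue = g'(a); g'(4/3) = 5897/350, so the residue is 5897/350.
At the order-2 pole 2 set g(μ) = (μ - (2))^2*f(μ) = (-μ**2/7 + 11*μ/9 + 21/25)/(μ - 4/3)**2.
Order-2 pole: residue = g'(a); g'(2) = -5897/350, so the residue is -5897/350.
List the singular points by increasing real part (a conjugate pair: the negative imaginary part first).


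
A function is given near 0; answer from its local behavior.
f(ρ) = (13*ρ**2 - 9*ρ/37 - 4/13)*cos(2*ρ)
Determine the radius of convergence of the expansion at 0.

The radius of convergence is infinite.

The factor cos(2*ρ) is entire and contributes no finite singular point.
The polynomial part has no poles.
No finite singular points: the Taylor series at 0 converges everywhere.


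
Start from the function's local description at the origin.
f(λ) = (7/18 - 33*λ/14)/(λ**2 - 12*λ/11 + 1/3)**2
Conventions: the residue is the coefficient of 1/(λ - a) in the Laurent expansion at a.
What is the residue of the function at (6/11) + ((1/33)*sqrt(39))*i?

The factor λ**2 - 12*λ/11 + 1/3 splits as (λ - a)(λ - a') with a = (6/11) + ((1/33)*sqrt(39))*i, a' = (6/11) - ((1/33)*sqrt(39))*i. At the order-2 pole a set g(λ) = (λ - a)^2*f(λ) = [7/18 - 33*λ/14] / (λ - a')^2.
Order-2 pole: residue = g'(a); g'((6/11) + ((1/33)*sqrt(39))*i) = ((150403/28392)*sqrt(39))*i, so the residue is ((150403/28392)*sqrt(39))*i.

The residue is ((150403/28392)*sqrt(39))*i.


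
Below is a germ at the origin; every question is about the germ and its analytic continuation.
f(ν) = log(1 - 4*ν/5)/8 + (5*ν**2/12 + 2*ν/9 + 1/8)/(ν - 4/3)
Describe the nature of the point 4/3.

The point is a pole of order 1.

The denominator factor ν - 4/3 vanishes at 4/3 and appears to the power 1; the numerator there equals 251/216, nonzero, and no other factor vanishes.
The branch terms are analytic at this point.
Hence a pole whose order is the multiplicity, 1.


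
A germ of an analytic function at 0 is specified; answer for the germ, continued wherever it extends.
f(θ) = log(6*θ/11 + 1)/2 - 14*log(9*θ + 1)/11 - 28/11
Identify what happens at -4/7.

The point is a regular point.

There is no denominator, hence no pole anywhere.
Branch term log(1 - θ/(-11/6)): argument at -4/7 is 53/77, nonzero, so -4/7 is not its branch point (a point on a principal cut is still regular for the continued germ).
Branch term log(1 - θ/(-1/9)): argument at -4/7 is -29/7, nonzero, so -4/7 is not its branch point (a point on a principal cut is still regular for the continued germ).
So the germ continues analytically to -4/7.


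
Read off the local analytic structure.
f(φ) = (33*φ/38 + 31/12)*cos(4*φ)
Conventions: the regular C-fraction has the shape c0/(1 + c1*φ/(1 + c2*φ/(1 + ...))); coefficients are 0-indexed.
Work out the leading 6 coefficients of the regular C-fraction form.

The regular C-fraction coefficients are [31/12, -198/589, 1407286/58311, -2356/99, -194370/703643, -24837384/414445727].

Taylor coefficients (expand at 0): a_0 = 31/12, a_1 = 33/38, a_2 = -62/3, a_3 = -132/19, a_4 = 248/9, a_5 = 176/19.
c0 = a_0 = 31/12. Peel one level at a time: if S = 1 + c*φ/S' with S'(0) = 1, then c is the φ-coefficient of S and S' = c*φ/(S - 1).
S_1 = c0/f = 1 + (-198/589)*φ + (2814572/346921)*φ^2 + ...; c1 = -198/589.
S_2 = c1*φ/(S_1 - 1) = 1 + (1407286/58311)*φ + (5629144/9801)*φ^2 + ...; c2 = 1407286/58311.
S_3 = c2*φ/(S_2 - 1) = 1 + (-2356/99)*φ + (-13876840/2110929)*φ^2 + ...; c3 = -2356/99.
S_4 = c3*φ/(S_3 - 1) = 1 + (-194370/703643)*φ + (-8196336720/495113471449)*φ^2 + ...; c4 = -194370/703643.
S_5 = c4*φ/(S_4 - 1) = 1 + (-24837384/414445727)*φ + ...; c5 = -24837384/414445727.


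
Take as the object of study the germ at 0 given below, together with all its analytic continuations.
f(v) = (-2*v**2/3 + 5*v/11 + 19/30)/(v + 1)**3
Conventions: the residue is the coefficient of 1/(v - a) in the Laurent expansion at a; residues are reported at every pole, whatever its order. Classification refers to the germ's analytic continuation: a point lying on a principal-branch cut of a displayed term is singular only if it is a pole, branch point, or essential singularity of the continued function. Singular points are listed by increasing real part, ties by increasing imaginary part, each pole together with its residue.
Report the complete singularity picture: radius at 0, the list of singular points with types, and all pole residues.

Denominator factor (v + 1)^3: pole of order 3 at -1, modulus 1.
The radius of convergence is the smallest modulus among the singular points: 1.
At the order-3 pole -1 set g(v) = (v - (-1))^3*f(v) = -2*v**2/3 + 5*v/11 + 19/30.
Order-3 pole: residue = g''(a)/2; g''(-1) = -4/3, so the residue is -2/3.

Radius of convergence at 0: 1.
At -1: a pole of order 3; residue -2/3.


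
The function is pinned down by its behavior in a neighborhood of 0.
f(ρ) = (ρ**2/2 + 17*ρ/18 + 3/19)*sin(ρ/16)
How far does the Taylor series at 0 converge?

The factor sin(ρ/16) is entire and contributes no finite singular point.
The polynomial part has no poles.
No finite singular points: the Taylor series at 0 converges everywhere.

The radius of convergence is infinite.


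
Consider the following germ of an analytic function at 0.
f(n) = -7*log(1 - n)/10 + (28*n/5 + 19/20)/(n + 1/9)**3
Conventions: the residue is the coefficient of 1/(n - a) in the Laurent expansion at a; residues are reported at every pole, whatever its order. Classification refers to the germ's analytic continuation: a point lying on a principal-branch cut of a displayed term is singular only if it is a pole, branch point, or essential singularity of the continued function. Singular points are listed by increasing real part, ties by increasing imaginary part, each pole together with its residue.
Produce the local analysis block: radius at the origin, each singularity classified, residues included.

Denominator factor (n + 1/9)^3: pole of order 3 at -1/9, modulus 1/9.
Branch term (-7/10)*log(1 - n/(1)): its argument vanishes at n = 1, a logarithmic branch point, modulus 1.
The radius of convergence is the smallest modulus among the singular points: 1/9.
The branch term is analytic at -1/9 and contributes nothing to the residue; only the rational part matters.
At the order-3 pole -1/9 set g(n) = (n - (-1/9))^3*(rational part) = 28*n/5 + 19/20.
Order-3 pole: residue = g''(a)/2; g''(-1/9) = 0, so the residue is 0.
List the singular points by increasing real part (a conjugate pair: the negative imaginary part first).

Radius of convergence at 0: 1/9.
At -1/9: a pole of order 3; residue 0.
At 1: a logarithmic branch point.


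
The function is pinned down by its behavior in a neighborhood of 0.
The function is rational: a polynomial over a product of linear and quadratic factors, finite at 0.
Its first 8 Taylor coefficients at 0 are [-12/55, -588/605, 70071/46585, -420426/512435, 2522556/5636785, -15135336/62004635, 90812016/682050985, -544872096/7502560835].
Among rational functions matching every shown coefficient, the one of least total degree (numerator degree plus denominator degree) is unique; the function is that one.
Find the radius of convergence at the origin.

No rational of total degree below 3 reproduces all 8 coefficients; solving the [2/1] Pade equations on them gives f(φ) = (25*φ**2/14 - 2*φ - 2/5)/(φ + 11/6), whose expansion matches every shown term.
Denominator factor (φ + 11/6): pole of order 1 at -11/6, modulus 11/6.
The radius of convergence is the smallest modulus among the singular points: 11/6.

The radius of convergence is 11/6.


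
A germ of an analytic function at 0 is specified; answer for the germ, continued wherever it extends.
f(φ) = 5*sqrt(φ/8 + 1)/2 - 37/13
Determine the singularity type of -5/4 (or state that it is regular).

The point is a regular point.

There is no denominator, hence no pole anywhere.
Branch term sqrt(1 - φ/(-8)): argument at -5/4 is 27/32, nonzero, so -5/4 is not its branch point (a point on a principal cut is still regular for the continued germ).
So the germ continues analytically to -5/4.


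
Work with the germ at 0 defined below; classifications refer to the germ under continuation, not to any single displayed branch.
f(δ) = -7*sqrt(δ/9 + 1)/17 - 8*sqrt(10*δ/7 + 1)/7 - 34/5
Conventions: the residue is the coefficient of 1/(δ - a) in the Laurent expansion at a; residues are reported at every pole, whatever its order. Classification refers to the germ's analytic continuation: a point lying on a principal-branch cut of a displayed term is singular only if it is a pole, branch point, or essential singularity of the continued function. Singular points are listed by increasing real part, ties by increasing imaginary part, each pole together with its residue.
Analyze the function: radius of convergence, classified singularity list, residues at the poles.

Branch term (-7/17)*sqrt(1 - δ/(-9)): its argument vanishes at δ = -9, a square-root branch point, modulus 9.
Branch term (-8/7)*sqrt(1 - δ/(-7/10)): its argument vanishes at δ = -7/10, a square-root branch point, modulus 7/10.
The radius of convergence is the smallest modulus among the singular points: 7/10.
List the singular points by increasing real part (a conjugate pair: the negative imaginary part first).

Radius of convergence at 0: 7/10.
At -9: an algebraic (square-root) branch point.
At -7/10: an algebraic (square-root) branch point.


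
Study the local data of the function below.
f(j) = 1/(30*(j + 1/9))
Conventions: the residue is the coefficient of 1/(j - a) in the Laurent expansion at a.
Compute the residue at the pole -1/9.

The residue is 1/30.

At the order-1 pole -1/9 set g(j) = (j - (-1/9))*f(j) = 1/30.
Simple pole: residue = g(a) at a = -1/9, which is 1/30.


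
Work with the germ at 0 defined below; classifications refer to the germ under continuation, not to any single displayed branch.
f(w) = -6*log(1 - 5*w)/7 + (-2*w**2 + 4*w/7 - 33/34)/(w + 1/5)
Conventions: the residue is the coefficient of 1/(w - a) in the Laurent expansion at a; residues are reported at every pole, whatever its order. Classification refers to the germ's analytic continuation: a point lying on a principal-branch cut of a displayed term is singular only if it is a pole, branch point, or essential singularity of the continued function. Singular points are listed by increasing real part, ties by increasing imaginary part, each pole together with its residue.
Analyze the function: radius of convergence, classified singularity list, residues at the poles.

Radius of convergence at 0: 1/5.
At -1/5: a pole of order 1; residue -6931/5950.
At 1/5: a logarithmic branch point.

Denominator factor (w + 1/5): pole of order 1 at -1/5, modulus 1/5.
Branch term (-6/7)*log(1 - w/(1/5)): its argument vanishes at w = 1/5, a logarithmic branch point, modulus 1/5.
The radius of convergence is the smallest modulus among the singular points: 1/5.
The branch term is analytic at -1/5 and contributes nothing to the residue; only the rational part matters.
At the order-1 pole -1/5 set g(w) = (w - (-1/5))*(rational part) = -2*w**2 + 4*w/7 - 33/34.
Simple pole: residue = g(a) at a = -1/5, which is -6931/5950.
List the singular points by increasing real part (a conjugate pair: the negative imaginary part first).


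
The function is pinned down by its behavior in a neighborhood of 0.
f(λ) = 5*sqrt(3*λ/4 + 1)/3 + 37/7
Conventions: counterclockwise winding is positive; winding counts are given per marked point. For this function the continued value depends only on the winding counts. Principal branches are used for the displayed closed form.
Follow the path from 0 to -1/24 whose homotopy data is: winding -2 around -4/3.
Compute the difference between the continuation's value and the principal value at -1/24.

The rational part is single-valued and drops out of the difference; each branch term changes only by its own monodromy.
(5/3)*sqrt(1 - λ/(-4/3)): winding -2 is even, the square root returns to the same sheet, contribution 0.
Summing the contributions at λ = -1/24 gives 0.

Continued minus principal equals 0.


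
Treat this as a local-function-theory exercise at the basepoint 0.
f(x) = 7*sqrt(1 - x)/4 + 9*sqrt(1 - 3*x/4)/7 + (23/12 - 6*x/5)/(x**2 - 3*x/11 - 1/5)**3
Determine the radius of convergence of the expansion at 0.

The radius of convergence is -3/22 + (23/110)*sqrt(5).

Denominator factor (x**2 - 3*x/11 - 1/5)^3: discriminant 529/605, real irrational roots 3/22 + (23/110)*sqrt(5) and 3/22 - (23/110)*sqrt(5); poles of order 3, moduli 3/22 + (23/110)*sqrt(5) and -3/22 + (23/110)*sqrt(5).
Branch term (7/4)*sqrt(1 - x/(1)): its argument vanishes at x = 1, a square-root branch point, modulus 1.
Branch term (9/7)*sqrt(1 - x/(4/3)): its argument vanishes at x = 4/3, a square-root branch point, modulus 4/3.
The radius of convergence is the smallest modulus among the singular points: -3/22 + (23/110)*sqrt(5).


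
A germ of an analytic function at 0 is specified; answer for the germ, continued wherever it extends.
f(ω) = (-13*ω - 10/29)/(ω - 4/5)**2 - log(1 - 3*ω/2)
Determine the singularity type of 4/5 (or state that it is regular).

The denominator factor ω - 4/5 vanishes at 4/5 and appears to the power 2; the numerator there equals -1558/145, nonzero, and no other factor vanishes.
The branch terms are analytic at this point.
Hence a pole whose order is the multiplicity, 2.

The point is a pole of order 2.


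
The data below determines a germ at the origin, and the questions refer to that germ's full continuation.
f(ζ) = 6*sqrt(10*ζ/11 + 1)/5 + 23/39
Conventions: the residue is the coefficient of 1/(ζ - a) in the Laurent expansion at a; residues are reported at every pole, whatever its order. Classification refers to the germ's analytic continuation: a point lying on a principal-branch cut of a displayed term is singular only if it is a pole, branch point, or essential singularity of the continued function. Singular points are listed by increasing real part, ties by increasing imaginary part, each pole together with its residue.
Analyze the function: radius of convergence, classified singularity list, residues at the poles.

Radius of convergence at 0: 11/10.
At -11/10: an algebraic (square-root) branch point.

Branch term (6/5)*sqrt(1 - ζ/(-11/10)): its argument vanishes at ζ = -11/10, a square-root branch point, modulus 11/10.
The radius of convergence is the smallest modulus among the singular points: 11/10.


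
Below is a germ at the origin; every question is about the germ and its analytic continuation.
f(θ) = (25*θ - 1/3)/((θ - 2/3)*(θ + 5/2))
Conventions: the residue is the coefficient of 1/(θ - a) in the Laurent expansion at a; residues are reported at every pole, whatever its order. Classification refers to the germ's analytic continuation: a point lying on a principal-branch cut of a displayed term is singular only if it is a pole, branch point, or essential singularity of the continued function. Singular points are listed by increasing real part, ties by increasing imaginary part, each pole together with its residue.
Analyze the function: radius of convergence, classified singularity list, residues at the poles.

Radius of convergence at 0: 2/3.
At -5/2: a pole of order 1; residue 377/19.
At 2/3: a pole of order 1; residue 98/19.

Denominator factor (θ + 5/2): pole of order 1 at -5/2, modulus 5/2.
Denominator factor (θ - 2/3): pole of order 1 at 2/3, modulus 2/3.
The radius of convergence is the smallest modulus among the singular points: 2/3.
At the order-1 pole -5/2 set g(θ) = (θ - (-5/2))*f(θ) = (25*θ - 1/3)/(θ - 2/3).
Simple pole: residue = g(a) at a = -5/2, which is 377/19.
At the order-1 pole 2/3 set g(θ) = (θ - (2/3))*f(θ) = (25*θ - 1/3)/(θ + 5/2).
Simple pole: residue = g(a) at a = 2/3, which is 98/19.
List the singular points by increasing real part (a conjugate pair: the negative imaginary part first).


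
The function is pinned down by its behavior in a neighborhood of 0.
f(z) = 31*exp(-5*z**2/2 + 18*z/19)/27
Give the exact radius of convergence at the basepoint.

The factor exp(-5*z**2/2 + 18*z/19) is entire and contributes no finite singular point.
The polynomial part has no poles.
No finite singular points: the Taylor series at 0 converges everywhere.

The radius of convergence is infinite.
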